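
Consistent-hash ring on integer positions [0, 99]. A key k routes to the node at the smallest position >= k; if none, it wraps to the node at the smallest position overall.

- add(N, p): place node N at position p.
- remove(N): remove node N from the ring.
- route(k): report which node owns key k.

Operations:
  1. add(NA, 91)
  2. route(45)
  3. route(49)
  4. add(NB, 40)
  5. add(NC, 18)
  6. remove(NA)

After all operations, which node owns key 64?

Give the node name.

Op 1: add NA@91 -> ring=[91:NA]
Op 2: route key 45: smallest pos >= 45 is 91 -> NA
Op 3: route key 49: smallest pos >= 49 is 91 -> NA
Op 4: add NB@40 -> ring=[40:NB,91:NA]
Op 5: add NC@18 -> ring=[18:NC,40:NB,91:NA]
Op 6: remove NA -> ring=[18:NC,40:NB]
Final route key 64: none >= 64, wrap to smallest pos 18 -> NC

Answer: NC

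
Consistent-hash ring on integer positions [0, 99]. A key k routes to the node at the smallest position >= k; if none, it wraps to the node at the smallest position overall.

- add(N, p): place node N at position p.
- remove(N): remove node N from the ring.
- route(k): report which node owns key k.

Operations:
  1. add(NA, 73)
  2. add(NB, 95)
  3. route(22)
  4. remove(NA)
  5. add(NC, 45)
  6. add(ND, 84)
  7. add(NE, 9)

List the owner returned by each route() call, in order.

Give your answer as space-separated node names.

Op 1: add NA@73 -> ring=[73:NA]
Op 2: add NB@95 -> ring=[73:NA,95:NB]
Op 3: route key 22: smallest pos >= 22 is 73 -> NA
Op 4: remove NA -> ring=[95:NB]
Op 5: add NC@45 -> ring=[45:NC,95:NB]
Op 6: add ND@84 -> ring=[45:NC,84:ND,95:NB]
Op 7: add NE@9 -> ring=[9:NE,45:NC,84:ND,95:NB]

Answer: NA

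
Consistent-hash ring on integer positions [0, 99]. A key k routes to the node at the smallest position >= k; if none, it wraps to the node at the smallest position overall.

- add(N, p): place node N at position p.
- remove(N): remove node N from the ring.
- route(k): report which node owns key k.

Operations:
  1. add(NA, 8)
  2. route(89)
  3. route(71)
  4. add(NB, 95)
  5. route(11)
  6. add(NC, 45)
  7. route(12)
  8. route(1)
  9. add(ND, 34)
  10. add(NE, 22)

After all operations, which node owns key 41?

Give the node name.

Answer: NC

Derivation:
Op 1: add NA@8 -> ring=[8:NA]
Op 2: route key 89: none >= 89, wrap to smallest pos 8 -> NA
Op 3: route key 71: none >= 71, wrap to smallest pos 8 -> NA
Op 4: add NB@95 -> ring=[8:NA,95:NB]
Op 5: route key 11: smallest pos >= 11 is 95 -> NB
Op 6: add NC@45 -> ring=[8:NA,45:NC,95:NB]
Op 7: route key 12: smallest pos >= 12 is 45 -> NC
Op 8: route key 1: smallest pos >= 1 is 8 -> NA
Op 9: add ND@34 -> ring=[8:NA,34:ND,45:NC,95:NB]
Op 10: add NE@22 -> ring=[8:NA,22:NE,34:ND,45:NC,95:NB]
Final route key 41: smallest pos >= 41 is 45 -> NC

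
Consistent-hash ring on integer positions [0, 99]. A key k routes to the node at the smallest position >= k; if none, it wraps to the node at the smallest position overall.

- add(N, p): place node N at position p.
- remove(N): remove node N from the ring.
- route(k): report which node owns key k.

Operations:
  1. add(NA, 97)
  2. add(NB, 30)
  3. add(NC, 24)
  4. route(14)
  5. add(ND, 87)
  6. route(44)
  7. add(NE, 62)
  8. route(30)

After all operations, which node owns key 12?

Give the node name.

Op 1: add NA@97 -> ring=[97:NA]
Op 2: add NB@30 -> ring=[30:NB,97:NA]
Op 3: add NC@24 -> ring=[24:NC,30:NB,97:NA]
Op 4: route key 14: smallest pos >= 14 is 24 -> NC
Op 5: add ND@87 -> ring=[24:NC,30:NB,87:ND,97:NA]
Op 6: route key 44: smallest pos >= 44 is 87 -> ND
Op 7: add NE@62 -> ring=[24:NC,30:NB,62:NE,87:ND,97:NA]
Op 8: route key 30: smallest pos >= 30 is 30 -> NB
Final route key 12: smallest pos >= 12 is 24 -> NC

Answer: NC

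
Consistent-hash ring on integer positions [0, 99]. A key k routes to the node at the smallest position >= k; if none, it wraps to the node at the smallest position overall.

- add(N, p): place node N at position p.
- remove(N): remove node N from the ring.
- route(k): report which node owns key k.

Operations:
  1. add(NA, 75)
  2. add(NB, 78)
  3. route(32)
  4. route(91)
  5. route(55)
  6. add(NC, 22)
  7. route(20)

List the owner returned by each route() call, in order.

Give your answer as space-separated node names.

Answer: NA NA NA NC

Derivation:
Op 1: add NA@75 -> ring=[75:NA]
Op 2: add NB@78 -> ring=[75:NA,78:NB]
Op 3: route key 32: smallest pos >= 32 is 75 -> NA
Op 4: route key 91: none >= 91, wrap to smallest pos 75 -> NA
Op 5: route key 55: smallest pos >= 55 is 75 -> NA
Op 6: add NC@22 -> ring=[22:NC,75:NA,78:NB]
Op 7: route key 20: smallest pos >= 20 is 22 -> NC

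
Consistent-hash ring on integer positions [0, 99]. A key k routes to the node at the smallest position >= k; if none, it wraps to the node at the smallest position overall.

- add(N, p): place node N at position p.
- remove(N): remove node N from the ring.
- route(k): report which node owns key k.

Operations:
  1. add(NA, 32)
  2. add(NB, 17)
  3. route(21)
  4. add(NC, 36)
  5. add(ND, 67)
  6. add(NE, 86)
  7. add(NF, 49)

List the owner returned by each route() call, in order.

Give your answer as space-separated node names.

Op 1: add NA@32 -> ring=[32:NA]
Op 2: add NB@17 -> ring=[17:NB,32:NA]
Op 3: route key 21: smallest pos >= 21 is 32 -> NA
Op 4: add NC@36 -> ring=[17:NB,32:NA,36:NC]
Op 5: add ND@67 -> ring=[17:NB,32:NA,36:NC,67:ND]
Op 6: add NE@86 -> ring=[17:NB,32:NA,36:NC,67:ND,86:NE]
Op 7: add NF@49 -> ring=[17:NB,32:NA,36:NC,49:NF,67:ND,86:NE]

Answer: NA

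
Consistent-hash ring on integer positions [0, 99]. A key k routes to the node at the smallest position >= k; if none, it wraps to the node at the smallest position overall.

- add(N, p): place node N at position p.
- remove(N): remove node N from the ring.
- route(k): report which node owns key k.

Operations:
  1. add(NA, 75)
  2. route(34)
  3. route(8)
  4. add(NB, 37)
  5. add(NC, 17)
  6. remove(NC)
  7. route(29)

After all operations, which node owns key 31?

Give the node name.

Op 1: add NA@75 -> ring=[75:NA]
Op 2: route key 34: smallest pos >= 34 is 75 -> NA
Op 3: route key 8: smallest pos >= 8 is 75 -> NA
Op 4: add NB@37 -> ring=[37:NB,75:NA]
Op 5: add NC@17 -> ring=[17:NC,37:NB,75:NA]
Op 6: remove NC -> ring=[37:NB,75:NA]
Op 7: route key 29: smallest pos >= 29 is 37 -> NB
Final route key 31: smallest pos >= 31 is 37 -> NB

Answer: NB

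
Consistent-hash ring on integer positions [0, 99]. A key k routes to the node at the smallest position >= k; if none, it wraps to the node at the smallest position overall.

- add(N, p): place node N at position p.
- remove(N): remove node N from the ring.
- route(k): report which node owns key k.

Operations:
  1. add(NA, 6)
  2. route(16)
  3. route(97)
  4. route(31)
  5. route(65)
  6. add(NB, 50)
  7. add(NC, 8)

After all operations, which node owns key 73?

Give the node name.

Op 1: add NA@6 -> ring=[6:NA]
Op 2: route key 16: none >= 16, wrap to smallest pos 6 -> NA
Op 3: route key 97: none >= 97, wrap to smallest pos 6 -> NA
Op 4: route key 31: none >= 31, wrap to smallest pos 6 -> NA
Op 5: route key 65: none >= 65, wrap to smallest pos 6 -> NA
Op 6: add NB@50 -> ring=[6:NA,50:NB]
Op 7: add NC@8 -> ring=[6:NA,8:NC,50:NB]
Final route key 73: none >= 73, wrap to smallest pos 6 -> NA

Answer: NA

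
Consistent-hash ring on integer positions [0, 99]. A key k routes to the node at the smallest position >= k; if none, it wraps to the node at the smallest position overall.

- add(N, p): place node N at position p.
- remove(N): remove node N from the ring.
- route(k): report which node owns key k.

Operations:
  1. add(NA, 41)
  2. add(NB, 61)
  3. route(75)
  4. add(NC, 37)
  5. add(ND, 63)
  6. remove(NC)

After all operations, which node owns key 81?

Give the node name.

Op 1: add NA@41 -> ring=[41:NA]
Op 2: add NB@61 -> ring=[41:NA,61:NB]
Op 3: route key 75: none >= 75, wrap to smallest pos 41 -> NA
Op 4: add NC@37 -> ring=[37:NC,41:NA,61:NB]
Op 5: add ND@63 -> ring=[37:NC,41:NA,61:NB,63:ND]
Op 6: remove NC -> ring=[41:NA,61:NB,63:ND]
Final route key 81: none >= 81, wrap to smallest pos 41 -> NA

Answer: NA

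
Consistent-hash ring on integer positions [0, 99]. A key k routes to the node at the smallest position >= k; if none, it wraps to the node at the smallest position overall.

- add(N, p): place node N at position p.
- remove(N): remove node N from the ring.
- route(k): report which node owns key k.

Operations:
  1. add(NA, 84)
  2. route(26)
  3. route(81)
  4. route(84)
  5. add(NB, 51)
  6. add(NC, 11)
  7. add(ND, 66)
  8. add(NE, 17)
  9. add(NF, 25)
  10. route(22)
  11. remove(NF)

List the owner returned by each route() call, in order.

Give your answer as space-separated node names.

Answer: NA NA NA NF

Derivation:
Op 1: add NA@84 -> ring=[84:NA]
Op 2: route key 26: smallest pos >= 26 is 84 -> NA
Op 3: route key 81: smallest pos >= 81 is 84 -> NA
Op 4: route key 84: smallest pos >= 84 is 84 -> NA
Op 5: add NB@51 -> ring=[51:NB,84:NA]
Op 6: add NC@11 -> ring=[11:NC,51:NB,84:NA]
Op 7: add ND@66 -> ring=[11:NC,51:NB,66:ND,84:NA]
Op 8: add NE@17 -> ring=[11:NC,17:NE,51:NB,66:ND,84:NA]
Op 9: add NF@25 -> ring=[11:NC,17:NE,25:NF,51:NB,66:ND,84:NA]
Op 10: route key 22: smallest pos >= 22 is 25 -> NF
Op 11: remove NF -> ring=[11:NC,17:NE,51:NB,66:ND,84:NA]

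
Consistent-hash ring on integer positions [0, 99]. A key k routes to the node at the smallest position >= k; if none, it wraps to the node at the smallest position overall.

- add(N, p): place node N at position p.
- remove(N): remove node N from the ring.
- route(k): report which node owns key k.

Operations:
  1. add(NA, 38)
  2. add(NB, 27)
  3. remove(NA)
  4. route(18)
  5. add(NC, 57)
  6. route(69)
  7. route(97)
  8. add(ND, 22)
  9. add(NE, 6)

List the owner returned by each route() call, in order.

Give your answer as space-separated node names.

Answer: NB NB NB

Derivation:
Op 1: add NA@38 -> ring=[38:NA]
Op 2: add NB@27 -> ring=[27:NB,38:NA]
Op 3: remove NA -> ring=[27:NB]
Op 4: route key 18: smallest pos >= 18 is 27 -> NB
Op 5: add NC@57 -> ring=[27:NB,57:NC]
Op 6: route key 69: none >= 69, wrap to smallest pos 27 -> NB
Op 7: route key 97: none >= 97, wrap to smallest pos 27 -> NB
Op 8: add ND@22 -> ring=[22:ND,27:NB,57:NC]
Op 9: add NE@6 -> ring=[6:NE,22:ND,27:NB,57:NC]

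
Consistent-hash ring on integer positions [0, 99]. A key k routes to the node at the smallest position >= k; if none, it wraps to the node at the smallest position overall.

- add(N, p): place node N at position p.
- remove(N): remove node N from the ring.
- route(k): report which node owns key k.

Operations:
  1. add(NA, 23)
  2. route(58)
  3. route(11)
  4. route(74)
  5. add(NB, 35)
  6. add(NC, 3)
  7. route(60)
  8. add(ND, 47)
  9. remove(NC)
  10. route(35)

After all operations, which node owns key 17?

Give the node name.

Op 1: add NA@23 -> ring=[23:NA]
Op 2: route key 58: none >= 58, wrap to smallest pos 23 -> NA
Op 3: route key 11: smallest pos >= 11 is 23 -> NA
Op 4: route key 74: none >= 74, wrap to smallest pos 23 -> NA
Op 5: add NB@35 -> ring=[23:NA,35:NB]
Op 6: add NC@3 -> ring=[3:NC,23:NA,35:NB]
Op 7: route key 60: none >= 60, wrap to smallest pos 3 -> NC
Op 8: add ND@47 -> ring=[3:NC,23:NA,35:NB,47:ND]
Op 9: remove NC -> ring=[23:NA,35:NB,47:ND]
Op 10: route key 35: smallest pos >= 35 is 35 -> NB
Final route key 17: smallest pos >= 17 is 23 -> NA

Answer: NA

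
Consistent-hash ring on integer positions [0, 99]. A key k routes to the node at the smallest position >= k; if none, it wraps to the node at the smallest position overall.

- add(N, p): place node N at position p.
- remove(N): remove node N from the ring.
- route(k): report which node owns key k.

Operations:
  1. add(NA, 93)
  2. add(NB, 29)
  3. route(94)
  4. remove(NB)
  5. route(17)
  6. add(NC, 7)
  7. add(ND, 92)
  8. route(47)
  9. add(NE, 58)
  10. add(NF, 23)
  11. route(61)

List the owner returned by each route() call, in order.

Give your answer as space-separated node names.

Op 1: add NA@93 -> ring=[93:NA]
Op 2: add NB@29 -> ring=[29:NB,93:NA]
Op 3: route key 94: none >= 94, wrap to smallest pos 29 -> NB
Op 4: remove NB -> ring=[93:NA]
Op 5: route key 17: smallest pos >= 17 is 93 -> NA
Op 6: add NC@7 -> ring=[7:NC,93:NA]
Op 7: add ND@92 -> ring=[7:NC,92:ND,93:NA]
Op 8: route key 47: smallest pos >= 47 is 92 -> ND
Op 9: add NE@58 -> ring=[7:NC,58:NE,92:ND,93:NA]
Op 10: add NF@23 -> ring=[7:NC,23:NF,58:NE,92:ND,93:NA]
Op 11: route key 61: smallest pos >= 61 is 92 -> ND

Answer: NB NA ND ND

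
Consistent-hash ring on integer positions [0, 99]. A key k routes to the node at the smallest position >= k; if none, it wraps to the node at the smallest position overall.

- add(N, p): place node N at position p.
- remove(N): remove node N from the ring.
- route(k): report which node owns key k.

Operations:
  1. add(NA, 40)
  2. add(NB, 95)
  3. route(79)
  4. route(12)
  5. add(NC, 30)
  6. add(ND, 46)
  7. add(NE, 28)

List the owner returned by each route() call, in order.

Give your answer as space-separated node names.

Answer: NB NA

Derivation:
Op 1: add NA@40 -> ring=[40:NA]
Op 2: add NB@95 -> ring=[40:NA,95:NB]
Op 3: route key 79: smallest pos >= 79 is 95 -> NB
Op 4: route key 12: smallest pos >= 12 is 40 -> NA
Op 5: add NC@30 -> ring=[30:NC,40:NA,95:NB]
Op 6: add ND@46 -> ring=[30:NC,40:NA,46:ND,95:NB]
Op 7: add NE@28 -> ring=[28:NE,30:NC,40:NA,46:ND,95:NB]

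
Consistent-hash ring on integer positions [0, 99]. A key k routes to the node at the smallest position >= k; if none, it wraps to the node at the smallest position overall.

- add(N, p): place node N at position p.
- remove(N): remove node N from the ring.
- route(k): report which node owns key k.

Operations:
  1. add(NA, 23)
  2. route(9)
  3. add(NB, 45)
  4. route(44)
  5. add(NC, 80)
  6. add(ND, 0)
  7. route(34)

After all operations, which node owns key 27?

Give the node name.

Answer: NB

Derivation:
Op 1: add NA@23 -> ring=[23:NA]
Op 2: route key 9: smallest pos >= 9 is 23 -> NA
Op 3: add NB@45 -> ring=[23:NA,45:NB]
Op 4: route key 44: smallest pos >= 44 is 45 -> NB
Op 5: add NC@80 -> ring=[23:NA,45:NB,80:NC]
Op 6: add ND@0 -> ring=[0:ND,23:NA,45:NB,80:NC]
Op 7: route key 34: smallest pos >= 34 is 45 -> NB
Final route key 27: smallest pos >= 27 is 45 -> NB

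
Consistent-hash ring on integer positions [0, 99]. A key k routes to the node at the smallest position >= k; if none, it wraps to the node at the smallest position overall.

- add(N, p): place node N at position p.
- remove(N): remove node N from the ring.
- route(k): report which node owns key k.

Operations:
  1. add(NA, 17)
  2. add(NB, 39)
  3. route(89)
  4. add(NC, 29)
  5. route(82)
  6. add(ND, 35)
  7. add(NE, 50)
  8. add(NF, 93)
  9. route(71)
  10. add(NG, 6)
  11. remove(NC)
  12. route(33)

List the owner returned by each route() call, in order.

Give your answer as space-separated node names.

Op 1: add NA@17 -> ring=[17:NA]
Op 2: add NB@39 -> ring=[17:NA,39:NB]
Op 3: route key 89: none >= 89, wrap to smallest pos 17 -> NA
Op 4: add NC@29 -> ring=[17:NA,29:NC,39:NB]
Op 5: route key 82: none >= 82, wrap to smallest pos 17 -> NA
Op 6: add ND@35 -> ring=[17:NA,29:NC,35:ND,39:NB]
Op 7: add NE@50 -> ring=[17:NA,29:NC,35:ND,39:NB,50:NE]
Op 8: add NF@93 -> ring=[17:NA,29:NC,35:ND,39:NB,50:NE,93:NF]
Op 9: route key 71: smallest pos >= 71 is 93 -> NF
Op 10: add NG@6 -> ring=[6:NG,17:NA,29:NC,35:ND,39:NB,50:NE,93:NF]
Op 11: remove NC -> ring=[6:NG,17:NA,35:ND,39:NB,50:NE,93:NF]
Op 12: route key 33: smallest pos >= 33 is 35 -> ND

Answer: NA NA NF ND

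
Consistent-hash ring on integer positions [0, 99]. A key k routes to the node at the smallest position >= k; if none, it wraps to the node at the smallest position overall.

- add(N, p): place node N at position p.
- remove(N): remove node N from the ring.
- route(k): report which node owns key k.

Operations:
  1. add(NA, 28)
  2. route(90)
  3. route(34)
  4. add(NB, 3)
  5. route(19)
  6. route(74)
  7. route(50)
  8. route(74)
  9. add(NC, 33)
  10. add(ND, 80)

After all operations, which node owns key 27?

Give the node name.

Answer: NA

Derivation:
Op 1: add NA@28 -> ring=[28:NA]
Op 2: route key 90: none >= 90, wrap to smallest pos 28 -> NA
Op 3: route key 34: none >= 34, wrap to smallest pos 28 -> NA
Op 4: add NB@3 -> ring=[3:NB,28:NA]
Op 5: route key 19: smallest pos >= 19 is 28 -> NA
Op 6: route key 74: none >= 74, wrap to smallest pos 3 -> NB
Op 7: route key 50: none >= 50, wrap to smallest pos 3 -> NB
Op 8: route key 74: none >= 74, wrap to smallest pos 3 -> NB
Op 9: add NC@33 -> ring=[3:NB,28:NA,33:NC]
Op 10: add ND@80 -> ring=[3:NB,28:NA,33:NC,80:ND]
Final route key 27: smallest pos >= 27 is 28 -> NA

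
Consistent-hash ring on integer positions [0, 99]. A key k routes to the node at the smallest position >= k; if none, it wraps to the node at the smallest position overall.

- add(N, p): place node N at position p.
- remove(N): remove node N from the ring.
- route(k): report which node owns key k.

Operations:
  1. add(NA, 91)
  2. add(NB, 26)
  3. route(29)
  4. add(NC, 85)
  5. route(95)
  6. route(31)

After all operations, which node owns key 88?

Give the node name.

Op 1: add NA@91 -> ring=[91:NA]
Op 2: add NB@26 -> ring=[26:NB,91:NA]
Op 3: route key 29: smallest pos >= 29 is 91 -> NA
Op 4: add NC@85 -> ring=[26:NB,85:NC,91:NA]
Op 5: route key 95: none >= 95, wrap to smallest pos 26 -> NB
Op 6: route key 31: smallest pos >= 31 is 85 -> NC
Final route key 88: smallest pos >= 88 is 91 -> NA

Answer: NA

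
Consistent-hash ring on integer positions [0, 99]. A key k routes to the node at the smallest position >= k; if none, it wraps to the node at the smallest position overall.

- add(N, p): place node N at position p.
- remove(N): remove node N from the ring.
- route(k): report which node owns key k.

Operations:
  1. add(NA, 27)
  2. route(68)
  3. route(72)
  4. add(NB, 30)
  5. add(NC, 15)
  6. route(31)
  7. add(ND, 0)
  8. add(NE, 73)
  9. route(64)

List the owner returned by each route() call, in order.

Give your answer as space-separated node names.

Answer: NA NA NC NE

Derivation:
Op 1: add NA@27 -> ring=[27:NA]
Op 2: route key 68: none >= 68, wrap to smallest pos 27 -> NA
Op 3: route key 72: none >= 72, wrap to smallest pos 27 -> NA
Op 4: add NB@30 -> ring=[27:NA,30:NB]
Op 5: add NC@15 -> ring=[15:NC,27:NA,30:NB]
Op 6: route key 31: none >= 31, wrap to smallest pos 15 -> NC
Op 7: add ND@0 -> ring=[0:ND,15:NC,27:NA,30:NB]
Op 8: add NE@73 -> ring=[0:ND,15:NC,27:NA,30:NB,73:NE]
Op 9: route key 64: smallest pos >= 64 is 73 -> NE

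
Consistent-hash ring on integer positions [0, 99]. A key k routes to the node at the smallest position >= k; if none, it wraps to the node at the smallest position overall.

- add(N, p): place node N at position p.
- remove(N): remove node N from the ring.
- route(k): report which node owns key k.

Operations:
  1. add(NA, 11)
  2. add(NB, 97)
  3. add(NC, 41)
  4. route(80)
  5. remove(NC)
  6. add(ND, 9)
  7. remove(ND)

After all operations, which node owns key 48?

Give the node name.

Op 1: add NA@11 -> ring=[11:NA]
Op 2: add NB@97 -> ring=[11:NA,97:NB]
Op 3: add NC@41 -> ring=[11:NA,41:NC,97:NB]
Op 4: route key 80: smallest pos >= 80 is 97 -> NB
Op 5: remove NC -> ring=[11:NA,97:NB]
Op 6: add ND@9 -> ring=[9:ND,11:NA,97:NB]
Op 7: remove ND -> ring=[11:NA,97:NB]
Final route key 48: smallest pos >= 48 is 97 -> NB

Answer: NB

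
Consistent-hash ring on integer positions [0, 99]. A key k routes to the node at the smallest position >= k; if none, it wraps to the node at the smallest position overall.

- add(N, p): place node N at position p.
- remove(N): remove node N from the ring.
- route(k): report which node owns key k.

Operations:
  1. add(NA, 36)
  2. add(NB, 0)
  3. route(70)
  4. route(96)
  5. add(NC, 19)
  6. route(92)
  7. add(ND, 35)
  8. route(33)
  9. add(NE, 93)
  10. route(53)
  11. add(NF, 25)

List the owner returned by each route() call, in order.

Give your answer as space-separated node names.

Op 1: add NA@36 -> ring=[36:NA]
Op 2: add NB@0 -> ring=[0:NB,36:NA]
Op 3: route key 70: none >= 70, wrap to smallest pos 0 -> NB
Op 4: route key 96: none >= 96, wrap to smallest pos 0 -> NB
Op 5: add NC@19 -> ring=[0:NB,19:NC,36:NA]
Op 6: route key 92: none >= 92, wrap to smallest pos 0 -> NB
Op 7: add ND@35 -> ring=[0:NB,19:NC,35:ND,36:NA]
Op 8: route key 33: smallest pos >= 33 is 35 -> ND
Op 9: add NE@93 -> ring=[0:NB,19:NC,35:ND,36:NA,93:NE]
Op 10: route key 53: smallest pos >= 53 is 93 -> NE
Op 11: add NF@25 -> ring=[0:NB,19:NC,25:NF,35:ND,36:NA,93:NE]

Answer: NB NB NB ND NE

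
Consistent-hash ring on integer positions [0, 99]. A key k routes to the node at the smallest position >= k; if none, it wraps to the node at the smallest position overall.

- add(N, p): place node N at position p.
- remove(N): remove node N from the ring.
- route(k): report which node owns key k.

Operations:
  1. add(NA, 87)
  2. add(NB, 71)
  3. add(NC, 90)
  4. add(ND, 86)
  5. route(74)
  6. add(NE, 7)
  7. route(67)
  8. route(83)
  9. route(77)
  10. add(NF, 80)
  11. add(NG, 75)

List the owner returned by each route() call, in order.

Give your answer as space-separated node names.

Answer: ND NB ND ND

Derivation:
Op 1: add NA@87 -> ring=[87:NA]
Op 2: add NB@71 -> ring=[71:NB,87:NA]
Op 3: add NC@90 -> ring=[71:NB,87:NA,90:NC]
Op 4: add ND@86 -> ring=[71:NB,86:ND,87:NA,90:NC]
Op 5: route key 74: smallest pos >= 74 is 86 -> ND
Op 6: add NE@7 -> ring=[7:NE,71:NB,86:ND,87:NA,90:NC]
Op 7: route key 67: smallest pos >= 67 is 71 -> NB
Op 8: route key 83: smallest pos >= 83 is 86 -> ND
Op 9: route key 77: smallest pos >= 77 is 86 -> ND
Op 10: add NF@80 -> ring=[7:NE,71:NB,80:NF,86:ND,87:NA,90:NC]
Op 11: add NG@75 -> ring=[7:NE,71:NB,75:NG,80:NF,86:ND,87:NA,90:NC]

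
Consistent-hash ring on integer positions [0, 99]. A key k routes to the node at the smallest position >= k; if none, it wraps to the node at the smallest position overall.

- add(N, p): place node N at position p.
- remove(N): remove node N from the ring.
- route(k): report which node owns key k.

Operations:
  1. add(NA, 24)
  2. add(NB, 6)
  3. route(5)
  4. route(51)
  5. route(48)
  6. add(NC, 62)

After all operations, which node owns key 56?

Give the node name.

Op 1: add NA@24 -> ring=[24:NA]
Op 2: add NB@6 -> ring=[6:NB,24:NA]
Op 3: route key 5: smallest pos >= 5 is 6 -> NB
Op 4: route key 51: none >= 51, wrap to smallest pos 6 -> NB
Op 5: route key 48: none >= 48, wrap to smallest pos 6 -> NB
Op 6: add NC@62 -> ring=[6:NB,24:NA,62:NC]
Final route key 56: smallest pos >= 56 is 62 -> NC

Answer: NC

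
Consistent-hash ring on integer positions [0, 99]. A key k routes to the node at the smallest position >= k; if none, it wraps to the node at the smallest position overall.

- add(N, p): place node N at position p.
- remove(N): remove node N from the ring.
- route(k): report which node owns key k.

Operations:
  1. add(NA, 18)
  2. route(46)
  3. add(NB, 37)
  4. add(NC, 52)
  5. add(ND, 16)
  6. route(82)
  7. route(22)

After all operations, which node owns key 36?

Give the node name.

Answer: NB

Derivation:
Op 1: add NA@18 -> ring=[18:NA]
Op 2: route key 46: none >= 46, wrap to smallest pos 18 -> NA
Op 3: add NB@37 -> ring=[18:NA,37:NB]
Op 4: add NC@52 -> ring=[18:NA,37:NB,52:NC]
Op 5: add ND@16 -> ring=[16:ND,18:NA,37:NB,52:NC]
Op 6: route key 82: none >= 82, wrap to smallest pos 16 -> ND
Op 7: route key 22: smallest pos >= 22 is 37 -> NB
Final route key 36: smallest pos >= 36 is 37 -> NB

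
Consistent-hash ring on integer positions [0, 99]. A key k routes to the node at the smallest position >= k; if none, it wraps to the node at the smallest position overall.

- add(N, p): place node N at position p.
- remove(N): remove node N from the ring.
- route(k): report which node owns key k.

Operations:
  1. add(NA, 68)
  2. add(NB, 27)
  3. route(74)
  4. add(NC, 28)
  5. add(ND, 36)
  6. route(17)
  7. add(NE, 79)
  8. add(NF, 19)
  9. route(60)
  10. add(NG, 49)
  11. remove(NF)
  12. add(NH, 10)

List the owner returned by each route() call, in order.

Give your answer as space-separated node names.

Answer: NB NB NA

Derivation:
Op 1: add NA@68 -> ring=[68:NA]
Op 2: add NB@27 -> ring=[27:NB,68:NA]
Op 3: route key 74: none >= 74, wrap to smallest pos 27 -> NB
Op 4: add NC@28 -> ring=[27:NB,28:NC,68:NA]
Op 5: add ND@36 -> ring=[27:NB,28:NC,36:ND,68:NA]
Op 6: route key 17: smallest pos >= 17 is 27 -> NB
Op 7: add NE@79 -> ring=[27:NB,28:NC,36:ND,68:NA,79:NE]
Op 8: add NF@19 -> ring=[19:NF,27:NB,28:NC,36:ND,68:NA,79:NE]
Op 9: route key 60: smallest pos >= 60 is 68 -> NA
Op 10: add NG@49 -> ring=[19:NF,27:NB,28:NC,36:ND,49:NG,68:NA,79:NE]
Op 11: remove NF -> ring=[27:NB,28:NC,36:ND,49:NG,68:NA,79:NE]
Op 12: add NH@10 -> ring=[10:NH,27:NB,28:NC,36:ND,49:NG,68:NA,79:NE]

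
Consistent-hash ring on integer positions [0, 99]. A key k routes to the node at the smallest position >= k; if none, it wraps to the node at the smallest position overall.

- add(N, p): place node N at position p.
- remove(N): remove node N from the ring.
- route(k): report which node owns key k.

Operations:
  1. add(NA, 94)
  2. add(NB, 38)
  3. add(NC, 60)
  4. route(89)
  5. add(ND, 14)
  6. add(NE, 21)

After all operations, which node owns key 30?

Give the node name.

Op 1: add NA@94 -> ring=[94:NA]
Op 2: add NB@38 -> ring=[38:NB,94:NA]
Op 3: add NC@60 -> ring=[38:NB,60:NC,94:NA]
Op 4: route key 89: smallest pos >= 89 is 94 -> NA
Op 5: add ND@14 -> ring=[14:ND,38:NB,60:NC,94:NA]
Op 6: add NE@21 -> ring=[14:ND,21:NE,38:NB,60:NC,94:NA]
Final route key 30: smallest pos >= 30 is 38 -> NB

Answer: NB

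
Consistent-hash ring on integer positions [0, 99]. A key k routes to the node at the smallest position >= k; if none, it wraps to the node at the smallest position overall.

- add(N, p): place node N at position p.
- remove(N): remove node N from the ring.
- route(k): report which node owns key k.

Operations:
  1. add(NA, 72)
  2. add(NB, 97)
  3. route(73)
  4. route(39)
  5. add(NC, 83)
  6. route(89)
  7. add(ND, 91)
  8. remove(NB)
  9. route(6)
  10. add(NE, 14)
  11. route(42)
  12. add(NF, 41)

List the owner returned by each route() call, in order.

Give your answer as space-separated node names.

Answer: NB NA NB NA NA

Derivation:
Op 1: add NA@72 -> ring=[72:NA]
Op 2: add NB@97 -> ring=[72:NA,97:NB]
Op 3: route key 73: smallest pos >= 73 is 97 -> NB
Op 4: route key 39: smallest pos >= 39 is 72 -> NA
Op 5: add NC@83 -> ring=[72:NA,83:NC,97:NB]
Op 6: route key 89: smallest pos >= 89 is 97 -> NB
Op 7: add ND@91 -> ring=[72:NA,83:NC,91:ND,97:NB]
Op 8: remove NB -> ring=[72:NA,83:NC,91:ND]
Op 9: route key 6: smallest pos >= 6 is 72 -> NA
Op 10: add NE@14 -> ring=[14:NE,72:NA,83:NC,91:ND]
Op 11: route key 42: smallest pos >= 42 is 72 -> NA
Op 12: add NF@41 -> ring=[14:NE,41:NF,72:NA,83:NC,91:ND]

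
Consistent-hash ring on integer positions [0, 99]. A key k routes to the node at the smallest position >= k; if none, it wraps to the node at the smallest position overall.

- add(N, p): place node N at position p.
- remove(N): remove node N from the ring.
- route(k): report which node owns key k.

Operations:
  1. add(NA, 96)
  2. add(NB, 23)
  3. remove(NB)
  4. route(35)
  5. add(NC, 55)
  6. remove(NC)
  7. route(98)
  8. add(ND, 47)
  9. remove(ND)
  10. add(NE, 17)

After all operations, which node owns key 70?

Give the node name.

Op 1: add NA@96 -> ring=[96:NA]
Op 2: add NB@23 -> ring=[23:NB,96:NA]
Op 3: remove NB -> ring=[96:NA]
Op 4: route key 35: smallest pos >= 35 is 96 -> NA
Op 5: add NC@55 -> ring=[55:NC,96:NA]
Op 6: remove NC -> ring=[96:NA]
Op 7: route key 98: none >= 98, wrap to smallest pos 96 -> NA
Op 8: add ND@47 -> ring=[47:ND,96:NA]
Op 9: remove ND -> ring=[96:NA]
Op 10: add NE@17 -> ring=[17:NE,96:NA]
Final route key 70: smallest pos >= 70 is 96 -> NA

Answer: NA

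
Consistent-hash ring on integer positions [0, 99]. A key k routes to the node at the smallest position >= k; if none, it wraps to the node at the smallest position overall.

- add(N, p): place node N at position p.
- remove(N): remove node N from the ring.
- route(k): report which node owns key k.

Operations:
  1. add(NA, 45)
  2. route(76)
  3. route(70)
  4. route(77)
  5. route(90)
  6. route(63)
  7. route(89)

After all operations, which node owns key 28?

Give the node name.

Answer: NA

Derivation:
Op 1: add NA@45 -> ring=[45:NA]
Op 2: route key 76: none >= 76, wrap to smallest pos 45 -> NA
Op 3: route key 70: none >= 70, wrap to smallest pos 45 -> NA
Op 4: route key 77: none >= 77, wrap to smallest pos 45 -> NA
Op 5: route key 90: none >= 90, wrap to smallest pos 45 -> NA
Op 6: route key 63: none >= 63, wrap to smallest pos 45 -> NA
Op 7: route key 89: none >= 89, wrap to smallest pos 45 -> NA
Final route key 28: smallest pos >= 28 is 45 -> NA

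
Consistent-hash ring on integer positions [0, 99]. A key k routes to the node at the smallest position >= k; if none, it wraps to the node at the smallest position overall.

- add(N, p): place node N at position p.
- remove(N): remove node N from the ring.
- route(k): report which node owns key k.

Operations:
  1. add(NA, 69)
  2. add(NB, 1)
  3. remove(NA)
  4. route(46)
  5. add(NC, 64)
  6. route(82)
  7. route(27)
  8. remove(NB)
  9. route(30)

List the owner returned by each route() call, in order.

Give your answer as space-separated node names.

Op 1: add NA@69 -> ring=[69:NA]
Op 2: add NB@1 -> ring=[1:NB,69:NA]
Op 3: remove NA -> ring=[1:NB]
Op 4: route key 46: none >= 46, wrap to smallest pos 1 -> NB
Op 5: add NC@64 -> ring=[1:NB,64:NC]
Op 6: route key 82: none >= 82, wrap to smallest pos 1 -> NB
Op 7: route key 27: smallest pos >= 27 is 64 -> NC
Op 8: remove NB -> ring=[64:NC]
Op 9: route key 30: smallest pos >= 30 is 64 -> NC

Answer: NB NB NC NC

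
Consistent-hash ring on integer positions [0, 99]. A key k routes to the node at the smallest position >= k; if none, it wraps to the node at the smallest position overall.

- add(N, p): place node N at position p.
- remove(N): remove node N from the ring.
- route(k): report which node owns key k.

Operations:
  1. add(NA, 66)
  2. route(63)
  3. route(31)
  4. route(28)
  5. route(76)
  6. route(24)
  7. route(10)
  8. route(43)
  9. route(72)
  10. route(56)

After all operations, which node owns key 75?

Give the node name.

Op 1: add NA@66 -> ring=[66:NA]
Op 2: route key 63: smallest pos >= 63 is 66 -> NA
Op 3: route key 31: smallest pos >= 31 is 66 -> NA
Op 4: route key 28: smallest pos >= 28 is 66 -> NA
Op 5: route key 76: none >= 76, wrap to smallest pos 66 -> NA
Op 6: route key 24: smallest pos >= 24 is 66 -> NA
Op 7: route key 10: smallest pos >= 10 is 66 -> NA
Op 8: route key 43: smallest pos >= 43 is 66 -> NA
Op 9: route key 72: none >= 72, wrap to smallest pos 66 -> NA
Op 10: route key 56: smallest pos >= 56 is 66 -> NA
Final route key 75: none >= 75, wrap to smallest pos 66 -> NA

Answer: NA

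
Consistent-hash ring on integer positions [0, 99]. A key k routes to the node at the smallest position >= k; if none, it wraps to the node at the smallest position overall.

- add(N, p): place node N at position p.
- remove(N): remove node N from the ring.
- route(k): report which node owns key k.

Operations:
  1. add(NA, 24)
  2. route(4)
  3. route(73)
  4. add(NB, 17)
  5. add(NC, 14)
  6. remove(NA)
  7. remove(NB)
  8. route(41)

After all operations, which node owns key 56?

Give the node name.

Answer: NC

Derivation:
Op 1: add NA@24 -> ring=[24:NA]
Op 2: route key 4: smallest pos >= 4 is 24 -> NA
Op 3: route key 73: none >= 73, wrap to smallest pos 24 -> NA
Op 4: add NB@17 -> ring=[17:NB,24:NA]
Op 5: add NC@14 -> ring=[14:NC,17:NB,24:NA]
Op 6: remove NA -> ring=[14:NC,17:NB]
Op 7: remove NB -> ring=[14:NC]
Op 8: route key 41: none >= 41, wrap to smallest pos 14 -> NC
Final route key 56: none >= 56, wrap to smallest pos 14 -> NC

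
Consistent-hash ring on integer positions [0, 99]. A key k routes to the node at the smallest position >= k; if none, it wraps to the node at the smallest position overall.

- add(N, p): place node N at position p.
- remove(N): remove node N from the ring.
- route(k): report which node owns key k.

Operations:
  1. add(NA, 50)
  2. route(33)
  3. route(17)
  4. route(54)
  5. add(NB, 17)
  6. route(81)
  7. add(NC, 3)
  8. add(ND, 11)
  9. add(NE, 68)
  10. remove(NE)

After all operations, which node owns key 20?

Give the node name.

Answer: NA

Derivation:
Op 1: add NA@50 -> ring=[50:NA]
Op 2: route key 33: smallest pos >= 33 is 50 -> NA
Op 3: route key 17: smallest pos >= 17 is 50 -> NA
Op 4: route key 54: none >= 54, wrap to smallest pos 50 -> NA
Op 5: add NB@17 -> ring=[17:NB,50:NA]
Op 6: route key 81: none >= 81, wrap to smallest pos 17 -> NB
Op 7: add NC@3 -> ring=[3:NC,17:NB,50:NA]
Op 8: add ND@11 -> ring=[3:NC,11:ND,17:NB,50:NA]
Op 9: add NE@68 -> ring=[3:NC,11:ND,17:NB,50:NA,68:NE]
Op 10: remove NE -> ring=[3:NC,11:ND,17:NB,50:NA]
Final route key 20: smallest pos >= 20 is 50 -> NA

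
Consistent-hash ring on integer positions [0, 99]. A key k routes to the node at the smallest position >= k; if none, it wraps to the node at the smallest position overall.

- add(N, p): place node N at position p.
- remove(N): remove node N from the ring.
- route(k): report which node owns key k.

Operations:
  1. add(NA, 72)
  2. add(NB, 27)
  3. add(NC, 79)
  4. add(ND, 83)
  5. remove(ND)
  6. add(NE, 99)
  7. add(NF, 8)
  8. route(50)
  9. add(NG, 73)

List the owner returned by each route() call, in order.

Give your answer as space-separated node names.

Answer: NA

Derivation:
Op 1: add NA@72 -> ring=[72:NA]
Op 2: add NB@27 -> ring=[27:NB,72:NA]
Op 3: add NC@79 -> ring=[27:NB,72:NA,79:NC]
Op 4: add ND@83 -> ring=[27:NB,72:NA,79:NC,83:ND]
Op 5: remove ND -> ring=[27:NB,72:NA,79:NC]
Op 6: add NE@99 -> ring=[27:NB,72:NA,79:NC,99:NE]
Op 7: add NF@8 -> ring=[8:NF,27:NB,72:NA,79:NC,99:NE]
Op 8: route key 50: smallest pos >= 50 is 72 -> NA
Op 9: add NG@73 -> ring=[8:NF,27:NB,72:NA,73:NG,79:NC,99:NE]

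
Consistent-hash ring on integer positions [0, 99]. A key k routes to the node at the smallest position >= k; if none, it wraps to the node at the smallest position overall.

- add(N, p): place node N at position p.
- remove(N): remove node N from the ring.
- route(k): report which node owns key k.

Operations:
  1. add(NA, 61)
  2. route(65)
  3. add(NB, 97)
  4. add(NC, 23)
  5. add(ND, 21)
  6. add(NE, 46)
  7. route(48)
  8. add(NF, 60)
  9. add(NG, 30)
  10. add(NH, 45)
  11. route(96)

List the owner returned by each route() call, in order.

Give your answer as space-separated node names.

Op 1: add NA@61 -> ring=[61:NA]
Op 2: route key 65: none >= 65, wrap to smallest pos 61 -> NA
Op 3: add NB@97 -> ring=[61:NA,97:NB]
Op 4: add NC@23 -> ring=[23:NC,61:NA,97:NB]
Op 5: add ND@21 -> ring=[21:ND,23:NC,61:NA,97:NB]
Op 6: add NE@46 -> ring=[21:ND,23:NC,46:NE,61:NA,97:NB]
Op 7: route key 48: smallest pos >= 48 is 61 -> NA
Op 8: add NF@60 -> ring=[21:ND,23:NC,46:NE,60:NF,61:NA,97:NB]
Op 9: add NG@30 -> ring=[21:ND,23:NC,30:NG,46:NE,60:NF,61:NA,97:NB]
Op 10: add NH@45 -> ring=[21:ND,23:NC,30:NG,45:NH,46:NE,60:NF,61:NA,97:NB]
Op 11: route key 96: smallest pos >= 96 is 97 -> NB

Answer: NA NA NB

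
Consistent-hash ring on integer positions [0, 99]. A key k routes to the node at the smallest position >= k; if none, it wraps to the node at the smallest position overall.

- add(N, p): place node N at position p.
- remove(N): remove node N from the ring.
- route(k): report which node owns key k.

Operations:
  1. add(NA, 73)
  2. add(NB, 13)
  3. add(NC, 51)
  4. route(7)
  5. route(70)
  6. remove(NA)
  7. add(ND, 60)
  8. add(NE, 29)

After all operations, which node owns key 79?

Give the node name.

Op 1: add NA@73 -> ring=[73:NA]
Op 2: add NB@13 -> ring=[13:NB,73:NA]
Op 3: add NC@51 -> ring=[13:NB,51:NC,73:NA]
Op 4: route key 7: smallest pos >= 7 is 13 -> NB
Op 5: route key 70: smallest pos >= 70 is 73 -> NA
Op 6: remove NA -> ring=[13:NB,51:NC]
Op 7: add ND@60 -> ring=[13:NB,51:NC,60:ND]
Op 8: add NE@29 -> ring=[13:NB,29:NE,51:NC,60:ND]
Final route key 79: none >= 79, wrap to smallest pos 13 -> NB

Answer: NB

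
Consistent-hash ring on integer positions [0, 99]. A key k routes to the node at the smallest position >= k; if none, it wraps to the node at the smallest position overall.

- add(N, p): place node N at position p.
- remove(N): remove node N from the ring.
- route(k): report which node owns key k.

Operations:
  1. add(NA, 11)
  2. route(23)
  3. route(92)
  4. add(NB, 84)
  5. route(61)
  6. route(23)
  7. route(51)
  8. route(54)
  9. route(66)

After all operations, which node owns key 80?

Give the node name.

Op 1: add NA@11 -> ring=[11:NA]
Op 2: route key 23: none >= 23, wrap to smallest pos 11 -> NA
Op 3: route key 92: none >= 92, wrap to smallest pos 11 -> NA
Op 4: add NB@84 -> ring=[11:NA,84:NB]
Op 5: route key 61: smallest pos >= 61 is 84 -> NB
Op 6: route key 23: smallest pos >= 23 is 84 -> NB
Op 7: route key 51: smallest pos >= 51 is 84 -> NB
Op 8: route key 54: smallest pos >= 54 is 84 -> NB
Op 9: route key 66: smallest pos >= 66 is 84 -> NB
Final route key 80: smallest pos >= 80 is 84 -> NB

Answer: NB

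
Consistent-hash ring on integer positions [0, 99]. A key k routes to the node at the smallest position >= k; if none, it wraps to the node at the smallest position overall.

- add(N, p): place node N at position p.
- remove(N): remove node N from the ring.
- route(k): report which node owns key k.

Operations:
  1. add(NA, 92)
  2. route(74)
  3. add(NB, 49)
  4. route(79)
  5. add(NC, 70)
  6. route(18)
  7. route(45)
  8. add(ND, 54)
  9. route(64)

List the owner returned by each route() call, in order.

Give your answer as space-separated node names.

Op 1: add NA@92 -> ring=[92:NA]
Op 2: route key 74: smallest pos >= 74 is 92 -> NA
Op 3: add NB@49 -> ring=[49:NB,92:NA]
Op 4: route key 79: smallest pos >= 79 is 92 -> NA
Op 5: add NC@70 -> ring=[49:NB,70:NC,92:NA]
Op 6: route key 18: smallest pos >= 18 is 49 -> NB
Op 7: route key 45: smallest pos >= 45 is 49 -> NB
Op 8: add ND@54 -> ring=[49:NB,54:ND,70:NC,92:NA]
Op 9: route key 64: smallest pos >= 64 is 70 -> NC

Answer: NA NA NB NB NC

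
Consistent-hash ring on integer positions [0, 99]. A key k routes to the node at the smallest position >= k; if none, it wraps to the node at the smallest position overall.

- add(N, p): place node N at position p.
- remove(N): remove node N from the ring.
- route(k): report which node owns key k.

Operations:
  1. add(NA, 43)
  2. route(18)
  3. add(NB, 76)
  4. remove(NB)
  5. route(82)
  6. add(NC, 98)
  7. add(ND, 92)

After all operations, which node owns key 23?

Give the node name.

Op 1: add NA@43 -> ring=[43:NA]
Op 2: route key 18: smallest pos >= 18 is 43 -> NA
Op 3: add NB@76 -> ring=[43:NA,76:NB]
Op 4: remove NB -> ring=[43:NA]
Op 5: route key 82: none >= 82, wrap to smallest pos 43 -> NA
Op 6: add NC@98 -> ring=[43:NA,98:NC]
Op 7: add ND@92 -> ring=[43:NA,92:ND,98:NC]
Final route key 23: smallest pos >= 23 is 43 -> NA

Answer: NA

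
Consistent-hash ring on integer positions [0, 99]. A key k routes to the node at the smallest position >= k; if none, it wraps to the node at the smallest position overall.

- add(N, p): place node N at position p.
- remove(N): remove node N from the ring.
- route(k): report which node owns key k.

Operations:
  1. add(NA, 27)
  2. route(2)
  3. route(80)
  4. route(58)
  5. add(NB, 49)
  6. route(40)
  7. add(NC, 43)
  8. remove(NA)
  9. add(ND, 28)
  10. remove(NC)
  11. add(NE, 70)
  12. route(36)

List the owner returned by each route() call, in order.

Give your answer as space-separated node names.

Op 1: add NA@27 -> ring=[27:NA]
Op 2: route key 2: smallest pos >= 2 is 27 -> NA
Op 3: route key 80: none >= 80, wrap to smallest pos 27 -> NA
Op 4: route key 58: none >= 58, wrap to smallest pos 27 -> NA
Op 5: add NB@49 -> ring=[27:NA,49:NB]
Op 6: route key 40: smallest pos >= 40 is 49 -> NB
Op 7: add NC@43 -> ring=[27:NA,43:NC,49:NB]
Op 8: remove NA -> ring=[43:NC,49:NB]
Op 9: add ND@28 -> ring=[28:ND,43:NC,49:NB]
Op 10: remove NC -> ring=[28:ND,49:NB]
Op 11: add NE@70 -> ring=[28:ND,49:NB,70:NE]
Op 12: route key 36: smallest pos >= 36 is 49 -> NB

Answer: NA NA NA NB NB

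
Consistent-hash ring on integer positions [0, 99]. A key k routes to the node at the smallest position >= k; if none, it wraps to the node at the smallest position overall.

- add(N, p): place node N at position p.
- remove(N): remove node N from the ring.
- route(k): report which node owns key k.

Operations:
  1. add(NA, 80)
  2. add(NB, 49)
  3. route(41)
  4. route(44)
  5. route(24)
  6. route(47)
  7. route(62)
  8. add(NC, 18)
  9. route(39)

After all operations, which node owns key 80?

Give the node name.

Op 1: add NA@80 -> ring=[80:NA]
Op 2: add NB@49 -> ring=[49:NB,80:NA]
Op 3: route key 41: smallest pos >= 41 is 49 -> NB
Op 4: route key 44: smallest pos >= 44 is 49 -> NB
Op 5: route key 24: smallest pos >= 24 is 49 -> NB
Op 6: route key 47: smallest pos >= 47 is 49 -> NB
Op 7: route key 62: smallest pos >= 62 is 80 -> NA
Op 8: add NC@18 -> ring=[18:NC,49:NB,80:NA]
Op 9: route key 39: smallest pos >= 39 is 49 -> NB
Final route key 80: smallest pos >= 80 is 80 -> NA

Answer: NA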